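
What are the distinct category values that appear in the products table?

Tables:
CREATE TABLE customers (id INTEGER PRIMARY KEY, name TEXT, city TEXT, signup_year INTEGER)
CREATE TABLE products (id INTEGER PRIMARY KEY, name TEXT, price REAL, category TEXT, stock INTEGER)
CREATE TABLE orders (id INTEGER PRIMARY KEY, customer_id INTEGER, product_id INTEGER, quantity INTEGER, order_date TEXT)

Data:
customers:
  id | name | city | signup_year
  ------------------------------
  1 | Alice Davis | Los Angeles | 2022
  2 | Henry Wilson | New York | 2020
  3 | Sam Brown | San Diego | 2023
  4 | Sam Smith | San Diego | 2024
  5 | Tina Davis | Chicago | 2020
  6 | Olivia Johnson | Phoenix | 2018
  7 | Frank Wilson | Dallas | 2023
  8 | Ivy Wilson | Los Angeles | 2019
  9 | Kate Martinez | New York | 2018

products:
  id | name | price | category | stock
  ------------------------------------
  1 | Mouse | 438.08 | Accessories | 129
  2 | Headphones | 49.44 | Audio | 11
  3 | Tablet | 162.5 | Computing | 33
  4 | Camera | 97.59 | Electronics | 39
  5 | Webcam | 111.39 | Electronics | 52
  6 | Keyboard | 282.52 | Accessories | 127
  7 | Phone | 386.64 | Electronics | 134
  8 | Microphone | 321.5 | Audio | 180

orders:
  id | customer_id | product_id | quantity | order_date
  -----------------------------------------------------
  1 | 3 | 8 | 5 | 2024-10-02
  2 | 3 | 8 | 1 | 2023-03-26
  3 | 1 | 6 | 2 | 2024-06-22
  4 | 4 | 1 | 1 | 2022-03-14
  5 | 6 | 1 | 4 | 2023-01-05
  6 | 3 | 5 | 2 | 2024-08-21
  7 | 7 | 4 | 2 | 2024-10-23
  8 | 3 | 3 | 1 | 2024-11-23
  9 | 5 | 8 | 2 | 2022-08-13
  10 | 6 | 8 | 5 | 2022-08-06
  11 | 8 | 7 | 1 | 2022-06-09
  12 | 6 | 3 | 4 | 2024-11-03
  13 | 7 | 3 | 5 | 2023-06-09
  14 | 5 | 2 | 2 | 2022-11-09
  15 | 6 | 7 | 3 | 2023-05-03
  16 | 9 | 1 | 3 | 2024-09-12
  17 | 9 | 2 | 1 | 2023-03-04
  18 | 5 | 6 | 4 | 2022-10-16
SELECT DISTINCT category FROM products

Execution result:
category
Accessories
Audio
Computing
Electronics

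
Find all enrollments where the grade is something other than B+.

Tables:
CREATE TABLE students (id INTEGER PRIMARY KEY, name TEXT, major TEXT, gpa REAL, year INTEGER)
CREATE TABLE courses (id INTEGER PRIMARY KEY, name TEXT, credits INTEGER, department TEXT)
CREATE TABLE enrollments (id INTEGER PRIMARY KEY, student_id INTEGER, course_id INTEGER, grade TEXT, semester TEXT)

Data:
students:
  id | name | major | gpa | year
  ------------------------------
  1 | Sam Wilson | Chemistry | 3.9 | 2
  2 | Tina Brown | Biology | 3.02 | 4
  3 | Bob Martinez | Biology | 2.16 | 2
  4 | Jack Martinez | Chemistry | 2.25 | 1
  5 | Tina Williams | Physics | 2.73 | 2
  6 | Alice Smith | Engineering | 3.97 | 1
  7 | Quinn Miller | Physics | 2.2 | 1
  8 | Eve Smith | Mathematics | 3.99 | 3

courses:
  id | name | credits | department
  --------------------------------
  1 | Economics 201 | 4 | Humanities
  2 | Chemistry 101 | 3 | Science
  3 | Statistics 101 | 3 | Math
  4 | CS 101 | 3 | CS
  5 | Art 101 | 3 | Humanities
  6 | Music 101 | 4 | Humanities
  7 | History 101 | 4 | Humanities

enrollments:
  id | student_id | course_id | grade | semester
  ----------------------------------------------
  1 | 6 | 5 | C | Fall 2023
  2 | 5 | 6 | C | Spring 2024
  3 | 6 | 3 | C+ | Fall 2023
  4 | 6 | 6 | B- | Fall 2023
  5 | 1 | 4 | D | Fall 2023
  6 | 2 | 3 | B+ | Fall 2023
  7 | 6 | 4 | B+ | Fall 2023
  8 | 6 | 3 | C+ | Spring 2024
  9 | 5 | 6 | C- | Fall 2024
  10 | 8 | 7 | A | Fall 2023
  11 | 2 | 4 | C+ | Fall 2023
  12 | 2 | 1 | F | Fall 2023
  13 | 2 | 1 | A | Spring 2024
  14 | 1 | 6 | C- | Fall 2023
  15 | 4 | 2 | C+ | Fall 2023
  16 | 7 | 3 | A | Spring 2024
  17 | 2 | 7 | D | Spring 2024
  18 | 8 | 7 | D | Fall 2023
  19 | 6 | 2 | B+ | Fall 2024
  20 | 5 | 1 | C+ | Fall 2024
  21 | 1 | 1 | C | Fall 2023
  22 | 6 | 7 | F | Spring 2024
SELECT id, grade FROM enrollments WHERE grade <> 'B+'

Execution result:
id | grade
1 | C
2 | C
3 | C+
4 | B-
5 | D
8 | C+
9 | C-
10 | A
11 | C+
12 | F
13 | A
14 | C-
15 | C+
16 | A
17 | D
18 | D
20 | C+
21 | C
22 | F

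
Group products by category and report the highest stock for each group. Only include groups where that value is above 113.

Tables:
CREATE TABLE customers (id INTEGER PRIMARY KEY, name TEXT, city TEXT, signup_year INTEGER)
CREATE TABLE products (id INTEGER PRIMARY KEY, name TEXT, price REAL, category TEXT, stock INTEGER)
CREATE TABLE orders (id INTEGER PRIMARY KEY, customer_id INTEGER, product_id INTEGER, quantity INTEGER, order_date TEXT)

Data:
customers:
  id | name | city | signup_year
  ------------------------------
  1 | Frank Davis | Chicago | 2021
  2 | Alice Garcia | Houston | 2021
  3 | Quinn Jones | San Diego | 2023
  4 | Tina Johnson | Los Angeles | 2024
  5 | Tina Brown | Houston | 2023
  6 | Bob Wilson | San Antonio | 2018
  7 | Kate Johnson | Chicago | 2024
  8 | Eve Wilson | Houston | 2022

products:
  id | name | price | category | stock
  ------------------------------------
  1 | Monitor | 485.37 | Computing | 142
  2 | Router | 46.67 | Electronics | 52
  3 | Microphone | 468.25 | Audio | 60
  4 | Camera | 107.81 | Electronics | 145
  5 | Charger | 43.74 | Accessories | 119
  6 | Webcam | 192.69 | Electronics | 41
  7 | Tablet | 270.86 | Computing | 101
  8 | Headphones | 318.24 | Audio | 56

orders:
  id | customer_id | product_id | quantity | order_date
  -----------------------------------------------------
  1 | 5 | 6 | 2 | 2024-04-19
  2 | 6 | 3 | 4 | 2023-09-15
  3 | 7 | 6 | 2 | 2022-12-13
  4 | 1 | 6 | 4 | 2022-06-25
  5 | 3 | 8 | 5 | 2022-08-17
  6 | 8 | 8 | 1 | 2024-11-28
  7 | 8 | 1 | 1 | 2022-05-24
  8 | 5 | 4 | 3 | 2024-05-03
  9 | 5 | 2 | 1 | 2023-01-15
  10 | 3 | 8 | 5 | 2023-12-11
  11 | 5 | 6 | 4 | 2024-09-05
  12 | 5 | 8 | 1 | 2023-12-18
SELECT category, MAX(stock) AS max_stock FROM products GROUP BY category HAVING MAX(stock) > 113

Execution result:
category | max_stock
Accessories | 119
Computing | 142
Electronics | 145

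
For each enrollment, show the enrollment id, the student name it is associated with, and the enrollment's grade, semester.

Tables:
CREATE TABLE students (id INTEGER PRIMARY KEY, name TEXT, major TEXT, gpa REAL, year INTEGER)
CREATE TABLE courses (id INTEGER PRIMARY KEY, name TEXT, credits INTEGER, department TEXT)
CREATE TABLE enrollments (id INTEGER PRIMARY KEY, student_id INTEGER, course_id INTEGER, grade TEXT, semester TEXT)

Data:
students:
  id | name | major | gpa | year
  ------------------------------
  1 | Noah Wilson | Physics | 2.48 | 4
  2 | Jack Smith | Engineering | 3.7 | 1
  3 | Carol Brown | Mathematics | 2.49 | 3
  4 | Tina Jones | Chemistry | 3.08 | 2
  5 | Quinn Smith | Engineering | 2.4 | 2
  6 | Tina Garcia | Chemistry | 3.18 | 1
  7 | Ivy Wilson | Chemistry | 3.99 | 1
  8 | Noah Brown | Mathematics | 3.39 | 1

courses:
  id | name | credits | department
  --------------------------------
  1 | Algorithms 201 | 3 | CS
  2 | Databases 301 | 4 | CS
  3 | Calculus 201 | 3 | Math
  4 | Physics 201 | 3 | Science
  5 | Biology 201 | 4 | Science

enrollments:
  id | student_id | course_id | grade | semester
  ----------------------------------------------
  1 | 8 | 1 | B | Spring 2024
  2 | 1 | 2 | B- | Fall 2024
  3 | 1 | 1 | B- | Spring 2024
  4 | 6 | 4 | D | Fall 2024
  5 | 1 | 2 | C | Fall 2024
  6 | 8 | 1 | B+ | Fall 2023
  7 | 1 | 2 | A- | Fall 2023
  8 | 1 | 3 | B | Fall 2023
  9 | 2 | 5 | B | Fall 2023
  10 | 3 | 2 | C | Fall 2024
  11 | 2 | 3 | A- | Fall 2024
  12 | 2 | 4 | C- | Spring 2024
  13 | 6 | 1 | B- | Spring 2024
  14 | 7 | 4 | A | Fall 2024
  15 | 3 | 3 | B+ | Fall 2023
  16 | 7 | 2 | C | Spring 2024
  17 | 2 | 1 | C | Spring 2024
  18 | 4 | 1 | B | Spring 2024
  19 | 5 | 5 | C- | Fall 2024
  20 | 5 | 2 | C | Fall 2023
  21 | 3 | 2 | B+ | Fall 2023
SELECT c.id, p.name AS student, c.grade, c.semester FROM enrollments c JOIN students p ON c.student_id = p.id

Execution result:
id | student | grade | semester
1 | Noah Brown | B | Spring 2024
2 | Noah Wilson | B- | Fall 2024
3 | Noah Wilson | B- | Spring 2024
4 | Tina Garcia | D | Fall 2024
5 | Noah Wilson | C | Fall 2024
6 | Noah Brown | B+ | Fall 2023
7 | Noah Wilson | A- | Fall 2023
8 | Noah Wilson | B | Fall 2023
9 | Jack Smith | B | Fall 2023
10 | Carol Brown | C | Fall 2024
11 | Jack Smith | A- | Fall 2024
12 | Jack Smith | C- | Spring 2024
13 | Tina Garcia | B- | Spring 2024
14 | Ivy Wilson | A | Fall 2024
15 | Carol Brown | B+ | Fall 2023
16 | Ivy Wilson | C | Spring 2024
17 | Jack Smith | C | Spring 2024
18 | Tina Jones | B | Spring 2024
19 | Quinn Smith | C- | Fall 2024
20 | Quinn Smith | C | Fall 2023
21 | Carol Brown | B+ | Fall 2023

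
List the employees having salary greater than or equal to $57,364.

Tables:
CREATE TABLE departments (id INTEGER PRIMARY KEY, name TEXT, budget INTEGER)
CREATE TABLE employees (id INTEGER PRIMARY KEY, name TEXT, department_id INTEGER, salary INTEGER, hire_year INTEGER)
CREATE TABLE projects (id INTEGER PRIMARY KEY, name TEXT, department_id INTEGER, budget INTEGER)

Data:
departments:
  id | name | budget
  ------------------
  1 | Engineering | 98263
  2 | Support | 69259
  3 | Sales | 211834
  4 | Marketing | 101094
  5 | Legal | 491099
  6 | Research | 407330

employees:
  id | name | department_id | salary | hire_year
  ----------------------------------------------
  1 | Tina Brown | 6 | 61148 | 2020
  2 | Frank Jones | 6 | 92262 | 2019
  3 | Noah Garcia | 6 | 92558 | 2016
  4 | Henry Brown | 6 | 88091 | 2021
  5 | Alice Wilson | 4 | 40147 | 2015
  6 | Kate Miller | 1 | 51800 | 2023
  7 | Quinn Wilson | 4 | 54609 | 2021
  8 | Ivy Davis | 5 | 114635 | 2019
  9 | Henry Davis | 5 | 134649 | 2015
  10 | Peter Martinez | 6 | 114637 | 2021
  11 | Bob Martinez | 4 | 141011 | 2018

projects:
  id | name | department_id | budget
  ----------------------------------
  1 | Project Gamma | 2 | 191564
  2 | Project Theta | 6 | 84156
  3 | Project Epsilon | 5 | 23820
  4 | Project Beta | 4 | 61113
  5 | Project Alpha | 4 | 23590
SELECT name, salary FROM employees WHERE salary >= 57364

Execution result:
name | salary
Tina Brown | 61148
Frank Jones | 92262
Noah Garcia | 92558
Henry Brown | 88091
Ivy Davis | 114635
Henry Davis | 134649
Peter Martinez | 114637
Bob Martinez | 141011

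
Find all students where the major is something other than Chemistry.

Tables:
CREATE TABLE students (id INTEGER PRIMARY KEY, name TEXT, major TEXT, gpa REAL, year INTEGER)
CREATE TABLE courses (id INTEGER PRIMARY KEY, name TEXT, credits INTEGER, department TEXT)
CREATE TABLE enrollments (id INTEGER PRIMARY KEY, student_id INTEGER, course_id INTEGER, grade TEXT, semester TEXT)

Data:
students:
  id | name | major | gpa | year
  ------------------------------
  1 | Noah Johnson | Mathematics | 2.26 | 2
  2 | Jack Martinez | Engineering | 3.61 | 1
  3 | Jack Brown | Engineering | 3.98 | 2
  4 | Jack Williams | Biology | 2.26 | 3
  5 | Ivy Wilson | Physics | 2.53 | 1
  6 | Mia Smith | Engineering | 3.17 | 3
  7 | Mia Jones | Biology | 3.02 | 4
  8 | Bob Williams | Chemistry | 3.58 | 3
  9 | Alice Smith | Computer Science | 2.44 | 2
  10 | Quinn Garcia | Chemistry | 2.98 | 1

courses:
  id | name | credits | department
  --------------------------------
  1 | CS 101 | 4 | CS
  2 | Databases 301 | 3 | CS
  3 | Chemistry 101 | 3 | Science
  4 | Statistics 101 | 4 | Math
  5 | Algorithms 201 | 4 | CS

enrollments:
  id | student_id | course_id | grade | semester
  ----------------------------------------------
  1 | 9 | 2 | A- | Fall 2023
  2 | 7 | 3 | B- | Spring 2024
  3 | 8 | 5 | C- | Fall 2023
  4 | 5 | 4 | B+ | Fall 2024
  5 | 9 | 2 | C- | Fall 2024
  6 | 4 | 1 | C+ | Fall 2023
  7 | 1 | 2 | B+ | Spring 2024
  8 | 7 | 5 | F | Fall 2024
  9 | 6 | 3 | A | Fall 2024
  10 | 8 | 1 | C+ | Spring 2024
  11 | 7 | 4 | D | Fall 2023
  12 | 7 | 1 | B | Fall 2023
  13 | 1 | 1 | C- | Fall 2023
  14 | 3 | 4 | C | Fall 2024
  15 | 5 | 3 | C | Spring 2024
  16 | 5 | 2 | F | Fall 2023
SELECT name, major FROM students WHERE major <> 'Chemistry'

Execution result:
name | major
Noah Johnson | Mathematics
Jack Martinez | Engineering
Jack Brown | Engineering
Jack Williams | Biology
Ivy Wilson | Physics
Mia Smith | Engineering
Mia Jones | Biology
Alice Smith | Computer Science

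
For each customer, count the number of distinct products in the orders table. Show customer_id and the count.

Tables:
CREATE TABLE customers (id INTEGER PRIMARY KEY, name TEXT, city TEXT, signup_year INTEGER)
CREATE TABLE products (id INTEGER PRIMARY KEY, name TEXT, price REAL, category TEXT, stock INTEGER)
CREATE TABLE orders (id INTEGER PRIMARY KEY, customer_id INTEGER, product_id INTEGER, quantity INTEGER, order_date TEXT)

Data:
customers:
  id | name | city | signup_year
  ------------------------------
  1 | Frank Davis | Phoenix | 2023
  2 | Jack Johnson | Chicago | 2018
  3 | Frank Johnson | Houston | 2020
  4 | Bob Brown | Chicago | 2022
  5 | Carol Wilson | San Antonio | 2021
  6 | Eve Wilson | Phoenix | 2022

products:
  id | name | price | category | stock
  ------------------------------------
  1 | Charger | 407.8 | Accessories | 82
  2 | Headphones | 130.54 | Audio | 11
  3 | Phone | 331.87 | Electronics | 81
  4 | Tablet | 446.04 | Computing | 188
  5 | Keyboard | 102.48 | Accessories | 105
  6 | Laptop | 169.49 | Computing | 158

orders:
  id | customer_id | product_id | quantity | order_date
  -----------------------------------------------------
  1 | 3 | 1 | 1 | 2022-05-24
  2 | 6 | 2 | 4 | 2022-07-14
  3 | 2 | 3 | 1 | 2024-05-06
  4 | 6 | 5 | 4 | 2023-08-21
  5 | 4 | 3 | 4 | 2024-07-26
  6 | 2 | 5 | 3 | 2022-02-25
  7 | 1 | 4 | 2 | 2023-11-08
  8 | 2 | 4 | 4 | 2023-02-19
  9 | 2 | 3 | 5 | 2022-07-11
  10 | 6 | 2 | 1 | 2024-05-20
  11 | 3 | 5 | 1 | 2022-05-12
SELECT customer_id, COUNT(DISTINCT product_id) AS distinct_product_count FROM orders GROUP BY customer_id

Execution result:
customer_id | distinct_product_count
1 | 1
2 | 3
3 | 2
4 | 1
6 | 2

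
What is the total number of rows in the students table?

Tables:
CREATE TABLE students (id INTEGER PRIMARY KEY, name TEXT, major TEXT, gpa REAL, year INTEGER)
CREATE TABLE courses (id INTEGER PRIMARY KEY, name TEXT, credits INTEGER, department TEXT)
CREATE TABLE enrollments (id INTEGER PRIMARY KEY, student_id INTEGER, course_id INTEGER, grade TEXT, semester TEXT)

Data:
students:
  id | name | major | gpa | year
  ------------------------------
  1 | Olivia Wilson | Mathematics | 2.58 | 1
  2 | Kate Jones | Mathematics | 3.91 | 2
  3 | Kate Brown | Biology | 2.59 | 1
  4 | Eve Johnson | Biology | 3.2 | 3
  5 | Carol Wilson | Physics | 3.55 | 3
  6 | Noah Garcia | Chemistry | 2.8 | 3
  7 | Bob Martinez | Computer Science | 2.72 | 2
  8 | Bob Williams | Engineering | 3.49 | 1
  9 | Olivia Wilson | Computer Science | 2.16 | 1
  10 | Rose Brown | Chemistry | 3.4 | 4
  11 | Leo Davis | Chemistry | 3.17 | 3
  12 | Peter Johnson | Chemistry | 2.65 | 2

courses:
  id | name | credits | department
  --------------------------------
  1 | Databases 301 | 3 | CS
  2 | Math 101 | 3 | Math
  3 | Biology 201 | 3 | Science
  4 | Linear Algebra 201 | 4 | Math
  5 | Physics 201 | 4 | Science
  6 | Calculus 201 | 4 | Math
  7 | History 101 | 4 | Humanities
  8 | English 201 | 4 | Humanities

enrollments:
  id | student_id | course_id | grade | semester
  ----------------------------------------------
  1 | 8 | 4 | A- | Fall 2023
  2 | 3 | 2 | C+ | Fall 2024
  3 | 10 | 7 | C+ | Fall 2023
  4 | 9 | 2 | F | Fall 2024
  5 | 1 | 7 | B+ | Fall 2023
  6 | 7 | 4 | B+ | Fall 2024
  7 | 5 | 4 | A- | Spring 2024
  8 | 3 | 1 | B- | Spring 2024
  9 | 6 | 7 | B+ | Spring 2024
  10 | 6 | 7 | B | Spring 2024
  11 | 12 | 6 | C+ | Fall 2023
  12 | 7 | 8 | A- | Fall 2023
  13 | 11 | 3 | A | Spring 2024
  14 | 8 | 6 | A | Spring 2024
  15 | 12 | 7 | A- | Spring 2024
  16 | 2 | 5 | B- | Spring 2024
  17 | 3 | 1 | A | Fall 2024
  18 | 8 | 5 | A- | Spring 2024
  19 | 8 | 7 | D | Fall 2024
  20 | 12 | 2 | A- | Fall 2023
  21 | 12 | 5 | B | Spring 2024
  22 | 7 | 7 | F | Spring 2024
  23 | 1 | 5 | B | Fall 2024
SELECT COUNT(*) FROM students

Execution result:
12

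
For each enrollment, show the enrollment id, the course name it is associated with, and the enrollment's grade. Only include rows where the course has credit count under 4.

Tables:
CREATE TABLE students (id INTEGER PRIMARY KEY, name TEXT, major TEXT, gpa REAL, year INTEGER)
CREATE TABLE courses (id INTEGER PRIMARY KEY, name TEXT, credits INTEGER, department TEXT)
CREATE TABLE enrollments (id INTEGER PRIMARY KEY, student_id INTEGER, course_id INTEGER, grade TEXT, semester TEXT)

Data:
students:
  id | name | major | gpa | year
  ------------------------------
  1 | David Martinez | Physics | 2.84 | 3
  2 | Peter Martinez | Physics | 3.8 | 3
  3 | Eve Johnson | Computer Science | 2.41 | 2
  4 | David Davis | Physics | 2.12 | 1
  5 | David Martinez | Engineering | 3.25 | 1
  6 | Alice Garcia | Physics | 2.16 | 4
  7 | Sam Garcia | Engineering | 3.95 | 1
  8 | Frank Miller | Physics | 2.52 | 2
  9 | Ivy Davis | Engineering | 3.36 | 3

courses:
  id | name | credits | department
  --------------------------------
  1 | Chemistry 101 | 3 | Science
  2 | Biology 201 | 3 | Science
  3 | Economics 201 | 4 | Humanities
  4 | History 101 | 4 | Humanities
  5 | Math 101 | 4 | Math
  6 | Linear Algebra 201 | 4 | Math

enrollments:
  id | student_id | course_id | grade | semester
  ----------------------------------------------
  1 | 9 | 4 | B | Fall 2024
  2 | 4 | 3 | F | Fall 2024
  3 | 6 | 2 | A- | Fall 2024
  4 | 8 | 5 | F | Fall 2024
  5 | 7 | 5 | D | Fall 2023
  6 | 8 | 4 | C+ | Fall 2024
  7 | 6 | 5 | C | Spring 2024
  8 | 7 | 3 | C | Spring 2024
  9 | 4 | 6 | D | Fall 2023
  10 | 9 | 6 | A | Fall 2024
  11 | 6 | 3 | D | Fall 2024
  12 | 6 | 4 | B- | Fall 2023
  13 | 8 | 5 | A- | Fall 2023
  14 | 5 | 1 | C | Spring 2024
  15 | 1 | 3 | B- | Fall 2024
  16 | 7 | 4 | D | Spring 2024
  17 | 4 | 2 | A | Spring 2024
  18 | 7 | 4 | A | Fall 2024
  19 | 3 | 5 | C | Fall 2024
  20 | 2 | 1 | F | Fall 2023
SELECT c.id, p.name AS course, c.grade FROM enrollments c JOIN courses p ON c.course_id = p.id WHERE p.credits < 4

Execution result:
id | course | grade
3 | Biology 201 | A-
14 | Chemistry 101 | C
17 | Biology 201 | A
20 | Chemistry 101 | F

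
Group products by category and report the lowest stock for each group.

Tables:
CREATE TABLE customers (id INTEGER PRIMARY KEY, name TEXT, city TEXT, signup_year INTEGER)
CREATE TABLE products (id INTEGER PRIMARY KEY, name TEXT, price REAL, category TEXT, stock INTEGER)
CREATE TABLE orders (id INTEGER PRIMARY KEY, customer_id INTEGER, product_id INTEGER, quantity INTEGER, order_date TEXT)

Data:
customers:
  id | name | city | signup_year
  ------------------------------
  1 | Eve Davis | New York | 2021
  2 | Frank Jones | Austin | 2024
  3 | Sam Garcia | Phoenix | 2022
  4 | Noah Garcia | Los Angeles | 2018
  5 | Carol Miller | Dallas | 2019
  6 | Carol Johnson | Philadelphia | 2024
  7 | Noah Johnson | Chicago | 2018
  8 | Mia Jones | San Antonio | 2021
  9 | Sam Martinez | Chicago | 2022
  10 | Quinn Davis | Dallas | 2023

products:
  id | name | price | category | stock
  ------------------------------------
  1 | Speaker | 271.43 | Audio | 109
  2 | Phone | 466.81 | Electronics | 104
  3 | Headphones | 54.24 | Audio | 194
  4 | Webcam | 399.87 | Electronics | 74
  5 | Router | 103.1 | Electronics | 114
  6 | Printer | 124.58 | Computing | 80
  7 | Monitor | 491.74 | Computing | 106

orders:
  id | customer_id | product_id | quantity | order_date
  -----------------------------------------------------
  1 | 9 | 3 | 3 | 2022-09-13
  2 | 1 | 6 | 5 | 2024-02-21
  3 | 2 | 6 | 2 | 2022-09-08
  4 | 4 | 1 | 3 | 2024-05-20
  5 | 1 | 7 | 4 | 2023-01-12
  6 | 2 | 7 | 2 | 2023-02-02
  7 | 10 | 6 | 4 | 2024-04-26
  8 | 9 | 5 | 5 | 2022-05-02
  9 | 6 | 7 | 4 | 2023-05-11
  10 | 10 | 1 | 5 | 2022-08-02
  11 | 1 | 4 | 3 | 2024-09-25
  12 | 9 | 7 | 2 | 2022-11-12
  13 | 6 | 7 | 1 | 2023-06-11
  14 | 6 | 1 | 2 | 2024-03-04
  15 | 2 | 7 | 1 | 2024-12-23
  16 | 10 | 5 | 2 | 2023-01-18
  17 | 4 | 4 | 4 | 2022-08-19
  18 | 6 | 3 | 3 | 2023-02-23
SELECT category, MIN(stock) AS min_stock FROM products GROUP BY category

Execution result:
category | min_stock
Audio | 109
Computing | 80
Electronics | 74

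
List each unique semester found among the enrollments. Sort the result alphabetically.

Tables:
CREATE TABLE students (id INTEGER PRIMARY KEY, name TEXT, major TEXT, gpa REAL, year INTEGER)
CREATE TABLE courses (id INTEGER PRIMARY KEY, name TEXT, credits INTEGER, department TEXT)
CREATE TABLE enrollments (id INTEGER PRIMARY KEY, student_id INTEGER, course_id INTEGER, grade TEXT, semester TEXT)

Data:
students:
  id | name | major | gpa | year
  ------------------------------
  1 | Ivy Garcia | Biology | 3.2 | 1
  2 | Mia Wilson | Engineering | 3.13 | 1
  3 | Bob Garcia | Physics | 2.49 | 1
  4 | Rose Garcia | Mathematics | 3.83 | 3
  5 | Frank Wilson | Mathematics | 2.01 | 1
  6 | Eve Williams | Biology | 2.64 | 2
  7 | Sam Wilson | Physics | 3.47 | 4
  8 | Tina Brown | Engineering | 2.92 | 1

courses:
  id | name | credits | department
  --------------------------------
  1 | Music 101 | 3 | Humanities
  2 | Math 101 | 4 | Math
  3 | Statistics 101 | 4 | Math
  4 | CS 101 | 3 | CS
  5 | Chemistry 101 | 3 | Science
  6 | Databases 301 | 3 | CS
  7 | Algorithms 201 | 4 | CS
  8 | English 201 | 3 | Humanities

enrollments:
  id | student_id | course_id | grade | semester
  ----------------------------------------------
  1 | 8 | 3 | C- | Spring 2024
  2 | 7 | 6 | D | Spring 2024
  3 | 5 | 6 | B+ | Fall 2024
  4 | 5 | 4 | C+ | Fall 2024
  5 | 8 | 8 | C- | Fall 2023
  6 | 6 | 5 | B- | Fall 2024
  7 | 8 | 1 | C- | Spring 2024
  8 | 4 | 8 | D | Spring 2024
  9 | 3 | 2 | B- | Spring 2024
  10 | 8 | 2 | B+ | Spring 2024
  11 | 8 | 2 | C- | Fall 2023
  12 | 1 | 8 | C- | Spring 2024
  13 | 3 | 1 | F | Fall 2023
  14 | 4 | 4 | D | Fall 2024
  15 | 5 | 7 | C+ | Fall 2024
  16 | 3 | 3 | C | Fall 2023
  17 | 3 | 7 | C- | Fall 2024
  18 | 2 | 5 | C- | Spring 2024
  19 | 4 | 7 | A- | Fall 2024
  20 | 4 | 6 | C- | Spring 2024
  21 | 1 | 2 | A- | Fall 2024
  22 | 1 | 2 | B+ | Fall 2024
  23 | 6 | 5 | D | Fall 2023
SELECT DISTINCT semester FROM enrollments ORDER BY semester

Execution result:
semester
Fall 2023
Fall 2024
Spring 2024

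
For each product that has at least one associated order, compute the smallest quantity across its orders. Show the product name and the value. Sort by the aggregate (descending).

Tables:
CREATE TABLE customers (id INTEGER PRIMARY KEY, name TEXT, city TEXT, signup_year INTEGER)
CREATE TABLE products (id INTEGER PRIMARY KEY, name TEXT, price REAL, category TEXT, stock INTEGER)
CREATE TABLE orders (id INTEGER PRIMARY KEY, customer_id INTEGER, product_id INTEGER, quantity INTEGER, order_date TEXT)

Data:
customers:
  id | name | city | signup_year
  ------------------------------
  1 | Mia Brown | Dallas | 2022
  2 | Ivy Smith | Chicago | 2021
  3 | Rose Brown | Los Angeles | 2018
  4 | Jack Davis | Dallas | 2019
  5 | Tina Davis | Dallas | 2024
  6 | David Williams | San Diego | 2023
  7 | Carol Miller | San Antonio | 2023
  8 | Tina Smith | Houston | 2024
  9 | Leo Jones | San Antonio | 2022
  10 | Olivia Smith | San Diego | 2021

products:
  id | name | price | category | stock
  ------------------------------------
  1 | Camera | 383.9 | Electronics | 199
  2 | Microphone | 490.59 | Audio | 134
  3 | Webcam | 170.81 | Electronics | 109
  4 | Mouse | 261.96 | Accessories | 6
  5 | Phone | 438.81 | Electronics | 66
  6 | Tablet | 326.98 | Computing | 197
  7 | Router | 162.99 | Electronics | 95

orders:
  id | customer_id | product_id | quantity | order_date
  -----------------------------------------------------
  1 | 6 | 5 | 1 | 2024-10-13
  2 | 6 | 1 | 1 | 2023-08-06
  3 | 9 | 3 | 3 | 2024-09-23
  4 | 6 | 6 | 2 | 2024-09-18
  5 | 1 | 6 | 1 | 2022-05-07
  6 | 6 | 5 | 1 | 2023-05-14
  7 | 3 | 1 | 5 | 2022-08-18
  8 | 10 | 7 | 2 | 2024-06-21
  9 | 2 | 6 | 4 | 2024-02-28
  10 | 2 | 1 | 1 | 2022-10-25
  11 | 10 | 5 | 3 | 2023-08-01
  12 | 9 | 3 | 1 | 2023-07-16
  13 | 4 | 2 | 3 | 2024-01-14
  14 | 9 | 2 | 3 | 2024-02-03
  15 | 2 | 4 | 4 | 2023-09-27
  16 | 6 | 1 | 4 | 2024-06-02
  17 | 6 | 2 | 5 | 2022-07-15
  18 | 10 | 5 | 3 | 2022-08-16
SELECT p.name, MIN(c.quantity) AS min_quantity FROM orders c JOIN products p ON c.product_id = p.id GROUP BY p.id, p.name ORDER BY min_quantity DESC

Execution result:
name | min_quantity
Mouse | 4
Microphone | 3
Router | 2
Camera | 1
Webcam | 1
Phone | 1
Tablet | 1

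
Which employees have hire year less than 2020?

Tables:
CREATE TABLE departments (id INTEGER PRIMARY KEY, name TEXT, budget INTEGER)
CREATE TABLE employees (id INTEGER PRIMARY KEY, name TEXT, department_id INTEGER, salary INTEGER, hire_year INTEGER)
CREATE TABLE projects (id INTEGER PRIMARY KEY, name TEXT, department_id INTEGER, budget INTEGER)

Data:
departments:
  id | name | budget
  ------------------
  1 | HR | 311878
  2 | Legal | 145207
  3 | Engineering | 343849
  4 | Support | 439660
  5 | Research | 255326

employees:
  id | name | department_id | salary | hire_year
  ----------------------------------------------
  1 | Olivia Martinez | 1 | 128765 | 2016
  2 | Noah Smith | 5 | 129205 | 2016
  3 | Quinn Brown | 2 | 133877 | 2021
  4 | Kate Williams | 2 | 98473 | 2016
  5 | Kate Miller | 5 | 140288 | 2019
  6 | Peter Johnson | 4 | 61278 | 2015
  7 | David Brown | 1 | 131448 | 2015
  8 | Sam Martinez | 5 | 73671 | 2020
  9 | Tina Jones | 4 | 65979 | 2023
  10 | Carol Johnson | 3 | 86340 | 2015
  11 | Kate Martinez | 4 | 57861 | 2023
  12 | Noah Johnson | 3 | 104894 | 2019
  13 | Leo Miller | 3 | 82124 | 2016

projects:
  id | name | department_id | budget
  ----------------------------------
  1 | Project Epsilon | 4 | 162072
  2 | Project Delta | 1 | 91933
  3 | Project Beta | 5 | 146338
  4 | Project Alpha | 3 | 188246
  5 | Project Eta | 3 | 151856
SELECT name, hire_year FROM employees WHERE hire_year < 2020

Execution result:
name | hire_year
Olivia Martinez | 2016
Noah Smith | 2016
Kate Williams | 2016
Kate Miller | 2019
Peter Johnson | 2015
David Brown | 2015
Carol Johnson | 2015
Noah Johnson | 2019
Leo Miller | 2016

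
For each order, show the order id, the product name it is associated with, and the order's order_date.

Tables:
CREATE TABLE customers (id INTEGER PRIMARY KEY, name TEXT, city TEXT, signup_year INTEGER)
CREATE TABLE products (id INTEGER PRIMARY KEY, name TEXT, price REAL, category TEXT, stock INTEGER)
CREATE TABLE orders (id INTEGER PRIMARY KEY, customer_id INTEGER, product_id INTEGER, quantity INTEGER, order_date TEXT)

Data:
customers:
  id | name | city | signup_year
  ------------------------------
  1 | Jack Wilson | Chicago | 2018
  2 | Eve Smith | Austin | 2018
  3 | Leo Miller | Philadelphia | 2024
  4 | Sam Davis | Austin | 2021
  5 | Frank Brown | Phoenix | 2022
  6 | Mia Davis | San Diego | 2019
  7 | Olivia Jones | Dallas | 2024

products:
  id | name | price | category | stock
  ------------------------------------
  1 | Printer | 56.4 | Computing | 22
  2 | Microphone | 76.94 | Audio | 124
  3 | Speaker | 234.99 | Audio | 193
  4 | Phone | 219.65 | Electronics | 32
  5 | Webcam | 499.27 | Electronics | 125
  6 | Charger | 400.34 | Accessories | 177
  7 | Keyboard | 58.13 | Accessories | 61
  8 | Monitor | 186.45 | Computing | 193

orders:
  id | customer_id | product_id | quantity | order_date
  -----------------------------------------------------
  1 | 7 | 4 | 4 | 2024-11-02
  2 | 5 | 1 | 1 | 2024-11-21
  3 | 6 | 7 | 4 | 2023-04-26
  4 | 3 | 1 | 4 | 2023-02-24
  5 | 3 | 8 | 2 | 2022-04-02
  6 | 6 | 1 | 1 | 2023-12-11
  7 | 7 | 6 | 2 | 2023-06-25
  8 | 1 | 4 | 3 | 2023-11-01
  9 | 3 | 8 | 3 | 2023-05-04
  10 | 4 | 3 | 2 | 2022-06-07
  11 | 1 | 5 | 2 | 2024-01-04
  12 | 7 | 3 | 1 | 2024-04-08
SELECT c.id, p.name AS product, c.order_date FROM orders c JOIN products p ON c.product_id = p.id

Execution result:
id | product | order_date
1 | Phone | 2024-11-02
2 | Printer | 2024-11-21
3 | Keyboard | 2023-04-26
4 | Printer | 2023-02-24
5 | Monitor | 2022-04-02
6 | Printer | 2023-12-11
7 | Charger | 2023-06-25
8 | Phone | 2023-11-01
9 | Monitor | 2023-05-04
10 | Speaker | 2022-06-07
11 | Webcam | 2024-01-04
12 | Speaker | 2024-04-08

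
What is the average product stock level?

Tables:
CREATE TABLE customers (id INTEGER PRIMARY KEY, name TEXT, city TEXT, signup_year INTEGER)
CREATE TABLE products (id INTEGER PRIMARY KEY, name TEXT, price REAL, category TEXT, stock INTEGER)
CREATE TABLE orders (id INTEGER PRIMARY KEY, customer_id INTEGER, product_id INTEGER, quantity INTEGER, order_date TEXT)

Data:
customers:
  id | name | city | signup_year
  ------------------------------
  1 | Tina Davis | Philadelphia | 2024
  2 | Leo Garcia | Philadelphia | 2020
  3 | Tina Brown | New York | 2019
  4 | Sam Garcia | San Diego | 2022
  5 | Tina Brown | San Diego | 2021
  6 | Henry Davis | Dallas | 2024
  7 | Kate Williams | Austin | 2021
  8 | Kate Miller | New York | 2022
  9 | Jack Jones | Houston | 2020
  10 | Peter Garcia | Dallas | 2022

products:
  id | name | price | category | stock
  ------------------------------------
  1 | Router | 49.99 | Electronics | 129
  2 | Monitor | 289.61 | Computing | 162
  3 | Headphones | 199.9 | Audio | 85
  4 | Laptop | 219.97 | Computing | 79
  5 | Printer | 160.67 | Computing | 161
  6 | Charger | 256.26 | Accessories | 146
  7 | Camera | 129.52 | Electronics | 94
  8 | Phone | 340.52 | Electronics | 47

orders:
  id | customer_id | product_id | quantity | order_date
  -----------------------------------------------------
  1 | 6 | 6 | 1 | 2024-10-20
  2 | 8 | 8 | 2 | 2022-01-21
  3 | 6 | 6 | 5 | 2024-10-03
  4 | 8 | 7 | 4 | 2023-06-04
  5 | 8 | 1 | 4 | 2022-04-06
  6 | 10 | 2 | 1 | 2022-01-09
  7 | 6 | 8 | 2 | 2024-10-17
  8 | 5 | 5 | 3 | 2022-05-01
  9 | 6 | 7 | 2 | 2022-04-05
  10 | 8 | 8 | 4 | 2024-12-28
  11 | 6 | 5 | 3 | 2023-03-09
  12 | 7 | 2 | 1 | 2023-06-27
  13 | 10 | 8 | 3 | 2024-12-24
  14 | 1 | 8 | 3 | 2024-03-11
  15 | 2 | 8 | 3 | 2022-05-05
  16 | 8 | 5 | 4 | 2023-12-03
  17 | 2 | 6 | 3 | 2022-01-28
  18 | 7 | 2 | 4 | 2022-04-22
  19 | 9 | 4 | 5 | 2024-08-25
SELECT AVG(stock) FROM products

Execution result:
112.88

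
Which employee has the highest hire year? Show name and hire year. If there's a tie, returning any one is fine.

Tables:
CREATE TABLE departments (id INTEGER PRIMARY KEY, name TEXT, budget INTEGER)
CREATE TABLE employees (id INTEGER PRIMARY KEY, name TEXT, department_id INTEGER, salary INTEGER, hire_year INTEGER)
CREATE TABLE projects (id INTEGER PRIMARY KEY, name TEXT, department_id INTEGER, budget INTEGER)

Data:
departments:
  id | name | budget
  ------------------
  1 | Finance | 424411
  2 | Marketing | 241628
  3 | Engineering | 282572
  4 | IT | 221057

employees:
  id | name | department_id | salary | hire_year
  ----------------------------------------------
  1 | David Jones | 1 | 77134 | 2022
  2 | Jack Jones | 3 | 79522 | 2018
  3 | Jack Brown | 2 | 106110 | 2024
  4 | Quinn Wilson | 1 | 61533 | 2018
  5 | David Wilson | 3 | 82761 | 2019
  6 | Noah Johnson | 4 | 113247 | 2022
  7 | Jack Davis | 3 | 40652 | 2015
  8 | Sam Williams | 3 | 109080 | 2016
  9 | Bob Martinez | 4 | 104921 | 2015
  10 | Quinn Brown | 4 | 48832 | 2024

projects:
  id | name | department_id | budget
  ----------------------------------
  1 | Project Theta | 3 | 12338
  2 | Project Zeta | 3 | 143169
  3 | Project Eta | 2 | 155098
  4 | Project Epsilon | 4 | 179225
SELECT name, hire_year FROM employees ORDER BY hire_year DESC LIMIT 1

Execution result:
name | hire_year
Jack Brown | 2024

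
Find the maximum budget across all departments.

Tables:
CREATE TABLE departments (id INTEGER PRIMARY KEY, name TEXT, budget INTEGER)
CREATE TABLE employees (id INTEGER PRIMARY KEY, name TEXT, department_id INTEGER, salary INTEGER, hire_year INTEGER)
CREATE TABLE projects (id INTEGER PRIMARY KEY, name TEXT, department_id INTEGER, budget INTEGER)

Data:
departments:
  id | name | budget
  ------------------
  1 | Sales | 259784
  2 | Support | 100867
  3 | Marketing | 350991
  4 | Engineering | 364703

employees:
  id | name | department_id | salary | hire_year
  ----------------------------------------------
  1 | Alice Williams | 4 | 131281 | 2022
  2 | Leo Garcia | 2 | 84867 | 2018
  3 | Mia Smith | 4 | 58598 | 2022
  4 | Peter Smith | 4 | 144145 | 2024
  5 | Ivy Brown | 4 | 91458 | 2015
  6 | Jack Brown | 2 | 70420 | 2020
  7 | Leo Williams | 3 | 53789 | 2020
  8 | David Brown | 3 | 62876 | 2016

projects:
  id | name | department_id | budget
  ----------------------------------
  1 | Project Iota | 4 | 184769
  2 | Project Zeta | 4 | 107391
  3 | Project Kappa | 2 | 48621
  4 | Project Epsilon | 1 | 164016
SELECT MAX(budget) FROM departments

Execution result:
364703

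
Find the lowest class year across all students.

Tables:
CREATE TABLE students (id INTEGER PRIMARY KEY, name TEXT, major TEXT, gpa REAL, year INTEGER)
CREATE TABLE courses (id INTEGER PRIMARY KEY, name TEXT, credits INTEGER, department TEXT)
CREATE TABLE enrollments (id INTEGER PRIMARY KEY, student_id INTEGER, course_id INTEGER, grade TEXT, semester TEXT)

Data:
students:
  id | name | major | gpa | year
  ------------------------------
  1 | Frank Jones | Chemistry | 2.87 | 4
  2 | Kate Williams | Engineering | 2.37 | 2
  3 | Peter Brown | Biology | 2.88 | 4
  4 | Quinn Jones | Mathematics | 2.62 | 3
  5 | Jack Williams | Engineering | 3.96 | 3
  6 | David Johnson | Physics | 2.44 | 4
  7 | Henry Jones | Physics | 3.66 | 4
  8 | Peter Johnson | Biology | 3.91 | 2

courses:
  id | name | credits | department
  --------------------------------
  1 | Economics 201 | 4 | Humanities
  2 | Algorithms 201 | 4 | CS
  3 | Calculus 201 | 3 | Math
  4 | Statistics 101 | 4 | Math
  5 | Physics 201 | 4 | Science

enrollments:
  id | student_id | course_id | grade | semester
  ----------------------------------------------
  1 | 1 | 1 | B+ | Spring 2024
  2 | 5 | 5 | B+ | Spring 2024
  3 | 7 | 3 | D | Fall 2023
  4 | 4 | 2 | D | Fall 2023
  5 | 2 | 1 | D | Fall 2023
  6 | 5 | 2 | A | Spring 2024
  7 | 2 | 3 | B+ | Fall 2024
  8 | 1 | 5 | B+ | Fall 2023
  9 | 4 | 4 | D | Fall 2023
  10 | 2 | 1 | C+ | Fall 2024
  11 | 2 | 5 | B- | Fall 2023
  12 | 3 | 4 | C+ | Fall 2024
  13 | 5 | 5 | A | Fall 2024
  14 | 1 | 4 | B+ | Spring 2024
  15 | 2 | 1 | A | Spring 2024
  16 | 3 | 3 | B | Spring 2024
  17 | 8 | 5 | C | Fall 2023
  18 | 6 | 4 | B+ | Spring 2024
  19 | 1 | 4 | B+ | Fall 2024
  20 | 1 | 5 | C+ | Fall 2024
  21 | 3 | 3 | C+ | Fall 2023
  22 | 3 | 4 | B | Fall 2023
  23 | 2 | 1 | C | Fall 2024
SELECT MIN(year) FROM students

Execution result:
2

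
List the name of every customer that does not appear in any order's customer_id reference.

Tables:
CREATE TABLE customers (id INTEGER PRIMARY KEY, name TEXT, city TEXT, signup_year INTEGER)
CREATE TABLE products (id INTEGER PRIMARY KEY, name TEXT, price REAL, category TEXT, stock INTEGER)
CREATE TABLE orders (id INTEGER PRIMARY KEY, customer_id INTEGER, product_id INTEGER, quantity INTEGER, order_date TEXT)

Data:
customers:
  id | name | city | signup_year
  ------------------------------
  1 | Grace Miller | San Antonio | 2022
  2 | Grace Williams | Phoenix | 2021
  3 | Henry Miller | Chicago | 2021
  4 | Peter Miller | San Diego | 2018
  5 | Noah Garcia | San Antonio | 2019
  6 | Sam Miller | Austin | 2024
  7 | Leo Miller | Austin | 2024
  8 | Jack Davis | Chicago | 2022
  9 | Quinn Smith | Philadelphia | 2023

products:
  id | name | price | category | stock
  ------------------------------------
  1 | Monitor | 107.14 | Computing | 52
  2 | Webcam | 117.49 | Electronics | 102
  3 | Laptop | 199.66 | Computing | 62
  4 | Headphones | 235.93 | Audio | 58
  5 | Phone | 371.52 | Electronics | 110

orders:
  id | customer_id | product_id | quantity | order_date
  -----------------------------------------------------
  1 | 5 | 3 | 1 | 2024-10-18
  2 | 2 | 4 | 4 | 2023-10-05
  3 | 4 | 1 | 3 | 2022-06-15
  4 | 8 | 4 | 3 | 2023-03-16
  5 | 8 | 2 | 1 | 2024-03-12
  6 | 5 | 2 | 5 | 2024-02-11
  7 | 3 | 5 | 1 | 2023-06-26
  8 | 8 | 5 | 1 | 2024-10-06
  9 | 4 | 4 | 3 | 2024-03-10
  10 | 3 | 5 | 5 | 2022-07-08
SELECT p.name FROM customers p LEFT JOIN orders c ON c.customer_id = p.id WHERE c.id IS NULL

Execution result:
name
Grace Miller
Sam Miller
Leo Miller
Quinn Smith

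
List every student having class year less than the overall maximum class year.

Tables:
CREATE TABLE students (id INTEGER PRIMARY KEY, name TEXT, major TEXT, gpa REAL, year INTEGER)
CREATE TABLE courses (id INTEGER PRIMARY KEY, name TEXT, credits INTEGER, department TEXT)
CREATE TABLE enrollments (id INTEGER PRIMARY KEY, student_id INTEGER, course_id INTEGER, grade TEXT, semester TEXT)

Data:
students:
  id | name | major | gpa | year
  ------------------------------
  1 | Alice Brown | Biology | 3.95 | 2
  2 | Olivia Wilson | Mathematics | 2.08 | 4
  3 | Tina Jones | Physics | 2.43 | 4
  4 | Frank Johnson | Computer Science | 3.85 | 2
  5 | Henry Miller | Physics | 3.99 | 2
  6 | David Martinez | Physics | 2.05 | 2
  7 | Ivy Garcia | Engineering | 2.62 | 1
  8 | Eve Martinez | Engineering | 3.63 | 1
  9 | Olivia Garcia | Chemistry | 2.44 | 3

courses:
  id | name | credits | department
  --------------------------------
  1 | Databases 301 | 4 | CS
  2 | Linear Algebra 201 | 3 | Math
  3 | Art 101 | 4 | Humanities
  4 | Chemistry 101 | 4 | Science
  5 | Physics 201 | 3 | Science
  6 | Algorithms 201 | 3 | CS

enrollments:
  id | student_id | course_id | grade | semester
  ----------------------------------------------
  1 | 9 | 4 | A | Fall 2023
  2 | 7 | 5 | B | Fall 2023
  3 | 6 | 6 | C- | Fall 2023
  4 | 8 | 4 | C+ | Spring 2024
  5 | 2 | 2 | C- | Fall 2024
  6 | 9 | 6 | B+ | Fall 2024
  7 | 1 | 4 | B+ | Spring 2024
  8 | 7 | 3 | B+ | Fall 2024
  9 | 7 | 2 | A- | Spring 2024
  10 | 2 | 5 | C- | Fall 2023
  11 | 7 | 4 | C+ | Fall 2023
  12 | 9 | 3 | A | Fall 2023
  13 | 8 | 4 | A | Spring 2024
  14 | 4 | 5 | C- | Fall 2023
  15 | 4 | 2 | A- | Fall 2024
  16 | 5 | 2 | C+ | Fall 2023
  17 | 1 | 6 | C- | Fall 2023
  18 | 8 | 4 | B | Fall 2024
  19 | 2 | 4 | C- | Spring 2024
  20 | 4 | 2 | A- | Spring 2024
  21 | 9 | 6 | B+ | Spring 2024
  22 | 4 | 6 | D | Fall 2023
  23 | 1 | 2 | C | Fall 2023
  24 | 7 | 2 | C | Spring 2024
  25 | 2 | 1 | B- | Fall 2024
SELECT name, year FROM students WHERE year < (SELECT MAX(year) FROM students)

Execution result:
name | year
Alice Brown | 2
Frank Johnson | 2
Henry Miller | 2
David Martinez | 2
Ivy Garcia | 1
Eve Martinez | 1
Olivia Garcia | 3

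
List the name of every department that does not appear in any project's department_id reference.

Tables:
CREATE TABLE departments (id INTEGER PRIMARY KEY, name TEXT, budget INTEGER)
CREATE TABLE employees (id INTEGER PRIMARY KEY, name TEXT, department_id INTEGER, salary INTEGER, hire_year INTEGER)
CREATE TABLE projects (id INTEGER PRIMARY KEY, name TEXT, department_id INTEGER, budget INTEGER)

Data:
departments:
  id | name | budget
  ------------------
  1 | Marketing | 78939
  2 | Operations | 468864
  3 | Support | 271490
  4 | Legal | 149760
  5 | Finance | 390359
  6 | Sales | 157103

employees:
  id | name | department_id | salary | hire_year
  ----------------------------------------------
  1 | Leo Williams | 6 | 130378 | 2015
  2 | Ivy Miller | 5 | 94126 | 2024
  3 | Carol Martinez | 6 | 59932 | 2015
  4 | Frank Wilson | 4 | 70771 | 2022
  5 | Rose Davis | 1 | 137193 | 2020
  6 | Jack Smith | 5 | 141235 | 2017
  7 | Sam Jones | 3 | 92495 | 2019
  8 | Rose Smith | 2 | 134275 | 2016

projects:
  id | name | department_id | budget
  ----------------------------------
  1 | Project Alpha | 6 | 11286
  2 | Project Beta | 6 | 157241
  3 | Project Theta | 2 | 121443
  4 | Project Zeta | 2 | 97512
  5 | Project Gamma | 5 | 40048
SELECT p.name FROM departments p LEFT JOIN projects c ON c.department_id = p.id WHERE c.id IS NULL

Execution result:
name
Marketing
Support
Legal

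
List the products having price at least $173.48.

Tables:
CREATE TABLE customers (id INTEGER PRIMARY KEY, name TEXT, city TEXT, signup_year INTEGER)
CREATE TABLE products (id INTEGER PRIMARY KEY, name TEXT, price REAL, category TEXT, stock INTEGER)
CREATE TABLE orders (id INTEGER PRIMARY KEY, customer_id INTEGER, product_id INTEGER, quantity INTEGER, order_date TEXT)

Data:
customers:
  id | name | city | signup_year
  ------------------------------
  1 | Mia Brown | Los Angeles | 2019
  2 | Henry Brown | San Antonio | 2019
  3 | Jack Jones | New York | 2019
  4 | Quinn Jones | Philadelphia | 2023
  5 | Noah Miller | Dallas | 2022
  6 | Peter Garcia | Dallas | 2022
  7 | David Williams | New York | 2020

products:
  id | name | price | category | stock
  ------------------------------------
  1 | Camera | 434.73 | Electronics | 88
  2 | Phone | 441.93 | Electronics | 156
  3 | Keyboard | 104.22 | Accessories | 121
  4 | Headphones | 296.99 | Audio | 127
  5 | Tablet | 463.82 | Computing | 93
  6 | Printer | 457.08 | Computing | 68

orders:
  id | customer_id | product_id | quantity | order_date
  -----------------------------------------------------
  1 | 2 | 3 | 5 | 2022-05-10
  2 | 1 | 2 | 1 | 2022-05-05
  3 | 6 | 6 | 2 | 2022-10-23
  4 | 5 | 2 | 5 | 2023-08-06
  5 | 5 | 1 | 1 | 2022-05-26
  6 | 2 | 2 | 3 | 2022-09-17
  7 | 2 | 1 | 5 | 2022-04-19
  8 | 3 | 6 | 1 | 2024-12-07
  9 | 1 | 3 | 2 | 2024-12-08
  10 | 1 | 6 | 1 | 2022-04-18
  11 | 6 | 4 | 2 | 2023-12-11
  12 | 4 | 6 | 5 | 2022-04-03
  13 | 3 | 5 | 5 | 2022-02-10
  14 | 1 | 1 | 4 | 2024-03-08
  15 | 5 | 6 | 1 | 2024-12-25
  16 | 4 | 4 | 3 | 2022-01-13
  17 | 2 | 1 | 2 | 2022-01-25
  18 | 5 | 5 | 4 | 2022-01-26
SELECT name, price FROM products WHERE price >= 173.48

Execution result:
name | price
Camera | 434.73
Phone | 441.93
Headphones | 296.99
Tablet | 463.82
Printer | 457.08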